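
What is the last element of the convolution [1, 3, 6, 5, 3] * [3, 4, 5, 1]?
Use y[k] = Σ_i a[i]·b[k-i] at k=7. y[7] = 3×1 = 3

3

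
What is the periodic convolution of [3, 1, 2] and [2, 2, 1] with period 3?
Use y[k] = Σ_j f[j]·g[(k-j) mod 3]. y[0] = 3×2 + 1×1 + 2×2 = 11; y[1] = 3×2 + 1×2 + 2×1 = 10; y[2] = 3×1 + 1×2 + 2×2 = 9. Result: [11, 10, 9]

[11, 10, 9]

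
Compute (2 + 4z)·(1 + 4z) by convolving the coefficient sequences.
Ascending coefficients: a = [2, 4], b = [1, 4]. c[0] = 2×1 = 2; c[1] = 2×4 + 4×1 = 12; c[2] = 4×4 = 16. Result coefficients: [2, 12, 16] → 2 + 12z + 16z^2

2 + 12z + 16z^2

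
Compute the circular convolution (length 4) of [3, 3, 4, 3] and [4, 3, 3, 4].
Use y[k] = Σ_j s[j]·t[(k-j) mod 4]. y[0] = 3×4 + 3×4 + 4×3 + 3×3 = 45; y[1] = 3×3 + 3×4 + 4×4 + 3×3 = 46; y[2] = 3×3 + 3×3 + 4×4 + 3×4 = 46; y[3] = 3×4 + 3×3 + 4×3 + 3×4 = 45. Result: [45, 46, 46, 45]

[45, 46, 46, 45]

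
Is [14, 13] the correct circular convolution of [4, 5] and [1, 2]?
Recompute circular convolution of [4, 5] and [1, 2]: y[0] = 4×1 + 5×2 = 14; y[1] = 4×2 + 5×1 = 13 → [14, 13]. Given [14, 13] matches, so answer: Yes

Yes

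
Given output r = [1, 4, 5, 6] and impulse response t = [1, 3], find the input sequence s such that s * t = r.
Deconvolve r=[1, 4, 5, 6] by t=[1, 3]. Since t[0]=1, solve forward: s[0] = r[0] / 1 = 1; s[1] = (r[1] - 1×3) / 1 = 1; s[2] = (r[2] - 1×3) / 1 = 2. So s = [1, 1, 2]. Check by forward convolution: r[0] = 1×1 = 1; r[1] = 1×3 + 1×1 = 4; r[2] = 1×3 + 2×1 = 5; r[3] = 2×3 = 6

[1, 1, 2]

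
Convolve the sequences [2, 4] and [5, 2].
y[0] = 2×5 = 10; y[1] = 2×2 + 4×5 = 24; y[2] = 4×2 = 8

[10, 24, 8]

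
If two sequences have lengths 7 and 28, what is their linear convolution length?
Linear/full convolution length: m + n - 1 = 7 + 28 - 1 = 34

34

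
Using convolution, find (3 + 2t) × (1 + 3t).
Ascending coefficients: a = [3, 2], b = [1, 3]. c[0] = 3×1 = 3; c[1] = 3×3 + 2×1 = 11; c[2] = 2×3 = 6. Result coefficients: [3, 11, 6] → 3 + 11t + 6t^2

3 + 11t + 6t^2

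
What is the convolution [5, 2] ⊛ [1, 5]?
y[0] = 5×1 = 5; y[1] = 5×5 + 2×1 = 27; y[2] = 2×5 = 10

[5, 27, 10]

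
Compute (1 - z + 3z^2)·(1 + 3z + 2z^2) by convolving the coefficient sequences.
Ascending coefficients: a = [1, -1, 3], b = [1, 3, 2]. c[0] = 1×1 = 1; c[1] = 1×3 + -1×1 = 2; c[2] = 1×2 + -1×3 + 3×1 = 2; c[3] = -1×2 + 3×3 = 7; c[4] = 3×2 = 6. Result coefficients: [1, 2, 2, 7, 6] → 1 + 2z + 2z^2 + 7z^3 + 6z^4

1 + 2z + 2z^2 + 7z^3 + 6z^4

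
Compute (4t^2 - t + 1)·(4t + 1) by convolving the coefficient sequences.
Ascending coefficients: a = [1, -1, 4], b = [1, 4]. c[0] = 1×1 = 1; c[1] = 1×4 + -1×1 = 3; c[2] = -1×4 + 4×1 = 0; c[3] = 4×4 = 16. Result coefficients: [1, 3, 0, 16] → 16t^3 + 3t + 1

16t^3 + 3t + 1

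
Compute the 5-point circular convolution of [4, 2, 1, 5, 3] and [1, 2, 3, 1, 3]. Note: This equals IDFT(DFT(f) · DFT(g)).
Either evaluate y[k] = Σ_j f[j]·g[(k-j) mod 5] directly, or use IDFT(DFT(f) · DFT(g)). y[0] = 4×1 + 2×3 + 1×1 + 5×3 + 3×2 = 32; y[1] = 4×2 + 2×1 + 1×3 + 5×1 + 3×3 = 27; y[2] = 4×3 + 2×2 + 1×1 + 5×3 + 3×1 = 35; y[3] = 4×1 + 2×3 + 1×2 + 5×1 + 3×3 = 26; y[4] = 4×3 + 2×1 + 1×3 + 5×2 + 3×1 = 30. Result: [32, 27, 35, 26, 30]

[32, 27, 35, 26, 30]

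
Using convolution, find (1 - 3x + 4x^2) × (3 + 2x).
Ascending coefficients: a = [1, -3, 4], b = [3, 2]. c[0] = 1×3 = 3; c[1] = 1×2 + -3×3 = -7; c[2] = -3×2 + 4×3 = 6; c[3] = 4×2 = 8. Result coefficients: [3, -7, 6, 8] → 3 - 7x + 6x^2 + 8x^3

3 - 7x + 6x^2 + 8x^3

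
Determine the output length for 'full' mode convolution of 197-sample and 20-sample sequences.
Linear/full convolution length: m + n - 1 = 197 + 20 - 1 = 216

216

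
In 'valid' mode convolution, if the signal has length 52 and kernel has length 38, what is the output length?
'Valid' mode counts only positions where the kernel fully overlaps the signal: m - n + 1 = 52 - 38 + 1 = 15

15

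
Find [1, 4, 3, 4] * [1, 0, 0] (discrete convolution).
y[0] = 1×1 = 1; y[1] = 1×0 + 4×1 = 4; y[2] = 1×0 + 4×0 + 3×1 = 3; y[3] = 4×0 + 3×0 + 4×1 = 4; y[4] = 3×0 + 4×0 = 0; y[5] = 4×0 = 0

[1, 4, 3, 4, 0, 0]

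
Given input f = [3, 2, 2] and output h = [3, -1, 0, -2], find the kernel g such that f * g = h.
Output length 4 = len(f) + len(g) - 1 ⇒ len(g) = 2. Solve g forward using g[k] = (h[k] - Σ_{i≥1} f[i]·g[k-i]) / f[0]: g[0] = h[0] / f[0] = 3 / 3 = 1; g[1] = (h[1] - 2×1) / f[0] = (-1 - 2×1) / 3 = -1. So g = [1, -1]. Forward-check [3, 2, 2] * [1, -1]: h[0] = 3×1 = 3; h[1] = 3×-1 + 2×1 = -1; h[2] = 2×-1 + 2×1 = 0; h[3] = 2×-1 = -2 → [3, -1, 0, -2] ✓

[1, -1]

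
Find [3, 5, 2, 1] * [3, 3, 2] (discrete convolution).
y[0] = 3×3 = 9; y[1] = 3×3 + 5×3 = 24; y[2] = 3×2 + 5×3 + 2×3 = 27; y[3] = 5×2 + 2×3 + 1×3 = 19; y[4] = 2×2 + 1×3 = 7; y[5] = 1×2 = 2

[9, 24, 27, 19, 7, 2]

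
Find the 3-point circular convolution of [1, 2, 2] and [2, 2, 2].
Use y[k] = Σ_j f[j]·g[(k-j) mod 3]. y[0] = 1×2 + 2×2 + 2×2 = 10; y[1] = 1×2 + 2×2 + 2×2 = 10; y[2] = 1×2 + 2×2 + 2×2 = 10. Result: [10, 10, 10]

[10, 10, 10]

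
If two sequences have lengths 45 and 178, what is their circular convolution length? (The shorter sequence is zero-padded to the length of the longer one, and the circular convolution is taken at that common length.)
Circular convolution (zero-padding the shorter input) has length max(m, n) = max(45, 178) = 178

178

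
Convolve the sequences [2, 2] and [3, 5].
y[0] = 2×3 = 6; y[1] = 2×5 + 2×3 = 16; y[2] = 2×5 = 10

[6, 16, 10]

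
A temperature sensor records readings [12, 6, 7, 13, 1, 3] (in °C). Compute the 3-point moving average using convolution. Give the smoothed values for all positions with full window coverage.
3-point moving average kernel = [1, 1, 1]. Apply in 'valid' mode (full window coverage): avg[0] = (12 + 6 + 7) / 3 = 8.33; avg[1] = (6 + 7 + 13) / 3 = 8.67; avg[2] = (7 + 13 + 1) / 3 = 7.0; avg[3] = (13 + 1 + 3) / 3 = 5.67. Smoothed values: [8.33, 8.67, 7.0, 5.67]

[8.33, 8.67, 7.0, 5.67]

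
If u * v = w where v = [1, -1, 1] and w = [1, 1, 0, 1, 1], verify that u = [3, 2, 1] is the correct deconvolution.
Forward-compute [3, 2, 1] * [1, -1, 1]: w[0] = 3×1 = 3; w[1] = 3×-1 + 2×1 = -1; w[2] = 3×1 + 2×-1 + 1×1 = 2; w[3] = 2×1 + 1×-1 = 1; w[4] = 1×1 = 1 → [3, -1, 2, 1, 1]. Does not match given w = [1, 1, 0, 1, 1].

Not verified. [3, 2, 1] * [1, -1, 1] = [3, -1, 2, 1, 1], which differs from [1, 1, 0, 1, 1] at index 0.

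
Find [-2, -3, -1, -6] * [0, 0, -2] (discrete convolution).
y[0] = -2×0 = 0; y[1] = -2×0 + -3×0 = 0; y[2] = -2×-2 + -3×0 + -1×0 = 4; y[3] = -3×-2 + -1×0 + -6×0 = 6; y[4] = -1×-2 + -6×0 = 2; y[5] = -6×-2 = 12

[0, 0, 4, 6, 2, 12]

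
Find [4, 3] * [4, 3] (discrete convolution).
y[0] = 4×4 = 16; y[1] = 4×3 + 3×4 = 24; y[2] = 3×3 = 9

[16, 24, 9]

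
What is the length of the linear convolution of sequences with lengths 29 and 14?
Linear/full convolution length: m + n - 1 = 29 + 14 - 1 = 42

42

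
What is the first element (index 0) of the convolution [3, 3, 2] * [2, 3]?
Use y[k] = Σ_i a[i]·b[k-i] at k=0. y[0] = 3×2 = 6

6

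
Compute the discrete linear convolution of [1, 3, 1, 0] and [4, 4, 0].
y[0] = 1×4 = 4; y[1] = 1×4 + 3×4 = 16; y[2] = 1×0 + 3×4 + 1×4 = 16; y[3] = 3×0 + 1×4 + 0×4 = 4; y[4] = 1×0 + 0×4 = 0; y[5] = 0×0 = 0

[4, 16, 16, 4, 0, 0]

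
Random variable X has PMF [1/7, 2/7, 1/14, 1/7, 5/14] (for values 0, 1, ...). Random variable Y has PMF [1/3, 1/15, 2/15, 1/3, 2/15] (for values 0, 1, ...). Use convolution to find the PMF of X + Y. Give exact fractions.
P(X+Y=k) = Σ_i P(X=i)·P(Y=k-i) — a convolution of [1/7, 2/7, 1/14, 1/7, 5/14] and [1/3, 1/15, 2/15, 1/3, 2/15]. P(X+Y=0) = (1/7)×(1/3) = 1/21; P(X+Y=1) = (1/7)×(1/15) + (2/7)×(1/3) = 1/105 + 2/21 = 11/105; P(X+Y=2) = (1/7)×(2/15) + (2/7)×(1/15) + (1/14)×(1/3) = 2/105 + 2/105 + 1/42 = 13/210; P(X+Y=3) = (1/7)×(1/3) + (2/7)×(2/15) + (1/14)×(1/15) + (1/7)×(1/3) = 1/21 + 4/105 + 1/210 + 1/21 = 29/210; P(X+Y=4) = (1/7)×(2/15) + (2/7)×(1/3) + (1/14)×(2/15) + (1/7)×(1/15) + (5/14)×(1/3) = 2/105 + 2/21 + 1/105 + 1/105 + 5/42 = 53/210; P(X+Y=5) = (2/7)×(2/15) + (1/14)×(1/3) + (1/7)×(2/15) + (5/14)×(1/15) = 4/105 + 1/42 + 2/105 + 1/42 = 11/105; P(X+Y=6) = (1/14)×(2/15) + (1/7)×(1/3) + (5/14)×(2/15) = 1/105 + 1/21 + 1/21 = 11/105; P(X+Y=7) = (1/7)×(2/15) + (5/14)×(1/3) = 2/105 + 5/42 = 29/210; P(X+Y=8) = (5/14)×(2/15) = 1/21. PMF: [1/21, 11/105, 13/210, 29/210, 53/210, 11/105, 11/105, 29/210, 1/21] (sums to 1 ✓)

[1/21, 11/105, 13/210, 29/210, 53/210, 11/105, 11/105, 29/210, 1/21]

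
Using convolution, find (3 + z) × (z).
Ascending coefficients: a = [3, 1], b = [0, 1]. c[0] = 3×0 = 0; c[1] = 3×1 + 1×0 = 3; c[2] = 1×1 = 1. Result coefficients: [0, 3, 1] → 3z + z^2

3z + z^2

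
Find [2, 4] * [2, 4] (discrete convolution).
y[0] = 2×2 = 4; y[1] = 2×4 + 4×2 = 16; y[2] = 4×4 = 16

[4, 16, 16]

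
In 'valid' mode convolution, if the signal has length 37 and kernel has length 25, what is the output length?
'Valid' mode counts only positions where the kernel fully overlaps the signal: m - n + 1 = 37 - 25 + 1 = 13

13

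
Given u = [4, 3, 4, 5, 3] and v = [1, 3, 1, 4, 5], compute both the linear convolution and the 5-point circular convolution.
Linear: y_lin[0] = 4×1 = 4; y_lin[1] = 4×3 + 3×1 = 15; y_lin[2] = 4×1 + 3×3 + 4×1 = 17; y_lin[3] = 4×4 + 3×1 + 4×3 + 5×1 = 36; y_lin[4] = 4×5 + 3×4 + 4×1 + 5×3 + 3×1 = 54; y_lin[5] = 3×5 + 4×4 + 5×1 + 3×3 = 45; y_lin[6] = 4×5 + 5×4 + 3×1 = 43; y_lin[7] = 5×5 + 3×4 = 37; y_lin[8] = 3×5 = 15 → [4, 15, 17, 36, 54, 45, 43, 37, 15]. Circular (length 5): y[0] = 4×1 + 3×5 + 4×4 + 5×1 + 3×3 = 49; y[1] = 4×3 + 3×1 + 4×5 + 5×4 + 3×1 = 58; y[2] = 4×1 + 3×3 + 4×1 + 5×5 + 3×4 = 54; y[3] = 4×4 + 3×1 + 4×3 + 5×1 + 3×5 = 51; y[4] = 4×5 + 3×4 + 4×1 + 5×3 + 3×1 = 54 → [49, 58, 54, 51, 54]

Linear: [4, 15, 17, 36, 54, 45, 43, 37, 15], Circular: [49, 58, 54, 51, 54]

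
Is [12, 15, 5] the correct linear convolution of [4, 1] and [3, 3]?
Recompute linear convolution of [4, 1] and [3, 3]: y[0] = 4×3 = 12; y[1] = 4×3 + 1×3 = 15; y[2] = 1×3 = 3 → [12, 15, 3]. Compare to given [12, 15, 5]: they differ at index 2: given 5, correct 3, so answer: No

No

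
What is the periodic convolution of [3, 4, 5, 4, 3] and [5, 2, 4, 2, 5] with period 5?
Use y[k] = Σ_j u[j]·v[(k-j) mod 5]. y[0] = 3×5 + 4×5 + 5×2 + 4×4 + 3×2 = 67; y[1] = 3×2 + 4×5 + 5×5 + 4×2 + 3×4 = 71; y[2] = 3×4 + 4×2 + 5×5 + 4×5 + 3×2 = 71; y[3] = 3×2 + 4×4 + 5×2 + 4×5 + 3×5 = 67; y[4] = 3×5 + 4×2 + 5×4 + 4×2 + 3×5 = 66. Result: [67, 71, 71, 67, 66]

[67, 71, 71, 67, 66]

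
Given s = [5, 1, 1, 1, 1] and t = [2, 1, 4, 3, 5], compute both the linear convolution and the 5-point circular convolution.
Linear: y_lin[0] = 5×2 = 10; y_lin[1] = 5×1 + 1×2 = 7; y_lin[2] = 5×4 + 1×1 + 1×2 = 23; y_lin[3] = 5×3 + 1×4 + 1×1 + 1×2 = 22; y_lin[4] = 5×5 + 1×3 + 1×4 + 1×1 + 1×2 = 35; y_lin[5] = 1×5 + 1×3 + 1×4 + 1×1 = 13; y_lin[6] = 1×5 + 1×3 + 1×4 = 12; y_lin[7] = 1×5 + 1×3 = 8; y_lin[8] = 1×5 = 5 → [10, 7, 23, 22, 35, 13, 12, 8, 5]. Circular (length 5): y[0] = 5×2 + 1×5 + 1×3 + 1×4 + 1×1 = 23; y[1] = 5×1 + 1×2 + 1×5 + 1×3 + 1×4 = 19; y[2] = 5×4 + 1×1 + 1×2 + 1×5 + 1×3 = 31; y[3] = 5×3 + 1×4 + 1×1 + 1×2 + 1×5 = 27; y[4] = 5×5 + 1×3 + 1×4 + 1×1 + 1×2 = 35 → [23, 19, 31, 27, 35]

Linear: [10, 7, 23, 22, 35, 13, 12, 8, 5], Circular: [23, 19, 31, 27, 35]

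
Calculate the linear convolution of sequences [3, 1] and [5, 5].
y[0] = 3×5 = 15; y[1] = 3×5 + 1×5 = 20; y[2] = 1×5 = 5

[15, 20, 5]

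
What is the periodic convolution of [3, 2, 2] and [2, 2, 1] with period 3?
Use y[k] = Σ_j a[j]·b[(k-j) mod 3]. y[0] = 3×2 + 2×1 + 2×2 = 12; y[1] = 3×2 + 2×2 + 2×1 = 12; y[2] = 3×1 + 2×2 + 2×2 = 11. Result: [12, 12, 11]

[12, 12, 11]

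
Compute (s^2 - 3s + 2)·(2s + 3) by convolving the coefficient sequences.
Ascending coefficients: a = [2, -3, 1], b = [3, 2]. c[0] = 2×3 = 6; c[1] = 2×2 + -3×3 = -5; c[2] = -3×2 + 1×3 = -3; c[3] = 1×2 = 2. Result coefficients: [6, -5, -3, 2] → 2s^3 - 3s^2 - 5s + 6

2s^3 - 3s^2 - 5s + 6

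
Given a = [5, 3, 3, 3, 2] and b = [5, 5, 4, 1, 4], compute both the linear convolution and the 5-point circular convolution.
Linear: y_lin[0] = 5×5 = 25; y_lin[1] = 5×5 + 3×5 = 40; y_lin[2] = 5×4 + 3×5 + 3×5 = 50; y_lin[3] = 5×1 + 3×4 + 3×5 + 3×5 = 47; y_lin[4] = 5×4 + 3×1 + 3×4 + 3×5 + 2×5 = 60; y_lin[5] = 3×4 + 3×1 + 3×4 + 2×5 = 37; y_lin[6] = 3×4 + 3×1 + 2×4 = 23; y_lin[7] = 3×4 + 2×1 = 14; y_lin[8] = 2×4 = 8 → [25, 40, 50, 47, 60, 37, 23, 14, 8]. Circular (length 5): y[0] = 5×5 + 3×4 + 3×1 + 3×4 + 2×5 = 62; y[1] = 5×5 + 3×5 + 3×4 + 3×1 + 2×4 = 63; y[2] = 5×4 + 3×5 + 3×5 + 3×4 + 2×1 = 64; y[3] = 5×1 + 3×4 + 3×5 + 3×5 + 2×4 = 55; y[4] = 5×4 + 3×1 + 3×4 + 3×5 + 2×5 = 60 → [62, 63, 64, 55, 60]

Linear: [25, 40, 50, 47, 60, 37, 23, 14, 8], Circular: [62, 63, 64, 55, 60]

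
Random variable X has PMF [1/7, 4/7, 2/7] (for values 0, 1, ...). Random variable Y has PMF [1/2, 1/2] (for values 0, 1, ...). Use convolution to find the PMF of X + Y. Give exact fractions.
P(X+Y=k) = Σ_i P(X=i)·P(Y=k-i) — a convolution of [1/7, 4/7, 2/7] and [1/2, 1/2]. P(X+Y=0) = (1/7)×(1/2) = 1/14; P(X+Y=1) = (1/7)×(1/2) + (4/7)×(1/2) = 1/14 + 2/7 = 5/14; P(X+Y=2) = (4/7)×(1/2) + (2/7)×(1/2) = 2/7 + 1/7 = 3/7; P(X+Y=3) = (2/7)×(1/2) = 1/7. PMF: [1/14, 5/14, 3/7, 1/7] (sums to 1 ✓)

[1/14, 5/14, 3/7, 1/7]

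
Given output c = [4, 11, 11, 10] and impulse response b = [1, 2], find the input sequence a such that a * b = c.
Deconvolve c=[4, 11, 11, 10] by b=[1, 2]. Since b[0]=1, solve forward: a[0] = c[0] / 1 = 4; a[1] = (c[1] - 4×2) / 1 = 3; a[2] = (c[2] - 3×2) / 1 = 5. So a = [4, 3, 5]. Check by forward convolution: c[0] = 4×1 = 4; c[1] = 4×2 + 3×1 = 11; c[2] = 3×2 + 5×1 = 11; c[3] = 5×2 = 10

[4, 3, 5]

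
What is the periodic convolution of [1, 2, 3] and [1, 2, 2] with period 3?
Use y[k] = Σ_j f[j]·g[(k-j) mod 3]. y[0] = 1×1 + 2×2 + 3×2 = 11; y[1] = 1×2 + 2×1 + 3×2 = 10; y[2] = 1×2 + 2×2 + 3×1 = 9. Result: [11, 10, 9]

[11, 10, 9]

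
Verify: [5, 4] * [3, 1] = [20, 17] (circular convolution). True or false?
Recompute circular convolution of [5, 4] and [3, 1]: y[0] = 5×3 + 4×1 = 19; y[1] = 5×1 + 4×3 = 17 → [19, 17]. Compare to given [20, 17]: they differ at index 0: given 20, correct 19, so answer: No

No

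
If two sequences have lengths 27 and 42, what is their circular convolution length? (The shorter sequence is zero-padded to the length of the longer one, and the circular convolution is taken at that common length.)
Circular convolution (zero-padding the shorter input) has length max(m, n) = max(27, 42) = 42

42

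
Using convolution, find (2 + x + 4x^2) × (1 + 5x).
Ascending coefficients: a = [2, 1, 4], b = [1, 5]. c[0] = 2×1 = 2; c[1] = 2×5 + 1×1 = 11; c[2] = 1×5 + 4×1 = 9; c[3] = 4×5 = 20. Result coefficients: [2, 11, 9, 20] → 2 + 11x + 9x^2 + 20x^3

2 + 11x + 9x^2 + 20x^3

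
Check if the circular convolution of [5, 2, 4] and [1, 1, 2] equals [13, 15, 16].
Recompute circular convolution of [5, 2, 4] and [1, 1, 2]: y[0] = 5×1 + 2×2 + 4×1 = 13; y[1] = 5×1 + 2×1 + 4×2 = 15; y[2] = 5×2 + 2×1 + 4×1 = 16 → [13, 15, 16]. Given [13, 15, 16] matches, so answer: Yes

Yes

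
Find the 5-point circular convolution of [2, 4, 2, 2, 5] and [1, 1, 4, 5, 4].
Use y[k] = Σ_j x[j]·h[(k-j) mod 5]. y[0] = 2×1 + 4×4 + 2×5 + 2×4 + 5×1 = 41; y[1] = 2×1 + 4×1 + 2×4 + 2×5 + 5×4 = 44; y[2] = 2×4 + 4×1 + 2×1 + 2×4 + 5×5 = 47; y[3] = 2×5 + 4×4 + 2×1 + 2×1 + 5×4 = 50; y[4] = 2×4 + 4×5 + 2×4 + 2×1 + 5×1 = 43. Result: [41, 44, 47, 50, 43]

[41, 44, 47, 50, 43]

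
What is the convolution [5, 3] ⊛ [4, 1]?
y[0] = 5×4 = 20; y[1] = 5×1 + 3×4 = 17; y[2] = 3×1 = 3

[20, 17, 3]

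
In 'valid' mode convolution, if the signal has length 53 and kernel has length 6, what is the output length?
'Valid' mode counts only positions where the kernel fully overlaps the signal: m - n + 1 = 53 - 6 + 1 = 48

48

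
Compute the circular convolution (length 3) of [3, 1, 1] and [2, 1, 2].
Use y[k] = Σ_j s[j]·t[(k-j) mod 3]. y[0] = 3×2 + 1×2 + 1×1 = 9; y[1] = 3×1 + 1×2 + 1×2 = 7; y[2] = 3×2 + 1×1 + 1×2 = 9. Result: [9, 7, 9]

[9, 7, 9]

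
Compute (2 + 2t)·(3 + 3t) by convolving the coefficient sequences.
Ascending coefficients: a = [2, 2], b = [3, 3]. c[0] = 2×3 = 6; c[1] = 2×3 + 2×3 = 12; c[2] = 2×3 = 6. Result coefficients: [6, 12, 6] → 6 + 12t + 6t^2

6 + 12t + 6t^2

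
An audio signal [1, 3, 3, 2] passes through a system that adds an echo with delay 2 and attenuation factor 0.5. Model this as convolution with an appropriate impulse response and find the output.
Direct-path + delayed-attenuated-path model → impulse response h = [1, 0, 0.5] (1 at lag 0, 0.5 at lag 2). Output y[n] = x[n] + 0.5·x[n - 2] (with x[n] = 0 outside 0..3): y[0] = 1 + 0.5×0 = 1; y[1] = 3 + 0.5×0 = 3; y[2] = 3 + 0.5×1 = 3.5; y[3] = 2 + 0.5×3 = 3.5; y[4] = 0 + 0.5×3 = 1.5; y[5] = 0 + 0.5×2 = 1.0. So y = [1, 3, 3.5, 3.5, 1.5, 1.0]

[1, 3, 3.5, 3.5, 1.5, 1.0]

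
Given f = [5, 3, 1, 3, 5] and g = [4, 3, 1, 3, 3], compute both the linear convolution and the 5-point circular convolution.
Linear: y_lin[0] = 5×4 = 20; y_lin[1] = 5×3 + 3×4 = 27; y_lin[2] = 5×1 + 3×3 + 1×4 = 18; y_lin[3] = 5×3 + 3×1 + 1×3 + 3×4 = 33; y_lin[4] = 5×3 + 3×3 + 1×1 + 3×3 + 5×4 = 54; y_lin[5] = 3×3 + 1×3 + 3×1 + 5×3 = 30; y_lin[6] = 1×3 + 3×3 + 5×1 = 17; y_lin[7] = 3×3 + 5×3 = 24; y_lin[8] = 5×3 = 15 → [20, 27, 18, 33, 54, 30, 17, 24, 15]. Circular (length 5): y[0] = 5×4 + 3×3 + 1×3 + 3×1 + 5×3 = 50; y[1] = 5×3 + 3×4 + 1×3 + 3×3 + 5×1 = 44; y[2] = 5×1 + 3×3 + 1×4 + 3×3 + 5×3 = 42; y[3] = 5×3 + 3×1 + 1×3 + 3×4 + 5×3 = 48; y[4] = 5×3 + 3×3 + 1×1 + 3×3 + 5×4 = 54 → [50, 44, 42, 48, 54]

Linear: [20, 27, 18, 33, 54, 30, 17, 24, 15], Circular: [50, 44, 42, 48, 54]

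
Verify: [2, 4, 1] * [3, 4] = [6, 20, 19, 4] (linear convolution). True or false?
Recompute linear convolution of [2, 4, 1] and [3, 4]: y[0] = 2×3 = 6; y[1] = 2×4 + 4×3 = 20; y[2] = 4×4 + 1×3 = 19; y[3] = 1×4 = 4 → [6, 20, 19, 4]. Given [6, 20, 19, 4] matches, so answer: Yes

Yes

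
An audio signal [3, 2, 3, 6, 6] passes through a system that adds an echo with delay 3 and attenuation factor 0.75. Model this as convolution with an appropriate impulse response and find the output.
Direct-path + delayed-attenuated-path model → impulse response h = [1, 0, 0, 0.75] (1 at lag 0, 0.75 at lag 3). Output y[n] = x[n] + 0.75·x[n - 3] (with x[n] = 0 outside 0..4): y[0] = 3 + 0.75×0 = 3; y[1] = 2 + 0.75×0 = 2; y[2] = 3 + 0.75×0 = 3; y[3] = 6 + 0.75×3 = 8.25; y[4] = 6 + 0.75×2 = 7.5; y[5] = 0 + 0.75×3 = 2.25; y[6] = 0 + 0.75×6 = 4.5; y[7] = 0 + 0.75×6 = 4.5. So y = [3, 2, 3, 8.25, 7.5, 2.25, 4.5, 4.5]

[3, 2, 3, 8.25, 7.5, 2.25, 4.5, 4.5]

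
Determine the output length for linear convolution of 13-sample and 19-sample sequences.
Linear/full convolution length: m + n - 1 = 13 + 19 - 1 = 31

31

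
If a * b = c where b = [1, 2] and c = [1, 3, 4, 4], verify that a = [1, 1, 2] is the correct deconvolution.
Forward-compute [1, 1, 2] * [1, 2]: c[0] = 1×1 = 1; c[1] = 1×2 + 1×1 = 3; c[2] = 1×2 + 2×1 = 4; c[3] = 2×2 = 4 → [1, 3, 4, 4]. Matches given c = [1, 3, 4, 4], so verified.

Verified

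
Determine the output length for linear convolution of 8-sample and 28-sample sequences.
Linear/full convolution length: m + n - 1 = 8 + 28 - 1 = 35

35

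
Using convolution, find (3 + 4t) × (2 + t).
Ascending coefficients: a = [3, 4], b = [2, 1]. c[0] = 3×2 = 6; c[1] = 3×1 + 4×2 = 11; c[2] = 4×1 = 4. Result coefficients: [6, 11, 4] → 6 + 11t + 4t^2

6 + 11t + 4t^2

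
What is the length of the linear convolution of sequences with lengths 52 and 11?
Linear/full convolution length: m + n - 1 = 52 + 11 - 1 = 62

62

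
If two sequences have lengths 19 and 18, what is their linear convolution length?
Linear/full convolution length: m + n - 1 = 19 + 18 - 1 = 36

36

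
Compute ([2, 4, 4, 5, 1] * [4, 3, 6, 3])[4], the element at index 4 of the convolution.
Use y[k] = Σ_i a[i]·b[k-i] at k=4. y[4] = 4×3 + 4×6 + 5×3 + 1×4 = 55

55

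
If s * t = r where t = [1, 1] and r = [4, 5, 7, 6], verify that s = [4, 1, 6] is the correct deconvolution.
Forward-compute [4, 1, 6] * [1, 1]: r[0] = 4×1 = 4; r[1] = 4×1 + 1×1 = 5; r[2] = 1×1 + 6×1 = 7; r[3] = 6×1 = 6 → [4, 5, 7, 6]. Matches given r = [4, 5, 7, 6], so verified.

Verified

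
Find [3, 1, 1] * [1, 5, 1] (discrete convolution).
y[0] = 3×1 = 3; y[1] = 3×5 + 1×1 = 16; y[2] = 3×1 + 1×5 + 1×1 = 9; y[3] = 1×1 + 1×5 = 6; y[4] = 1×1 = 1

[3, 16, 9, 6, 1]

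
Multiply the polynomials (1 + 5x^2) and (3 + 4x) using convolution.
Ascending coefficients: a = [1, 0, 5], b = [3, 4]. c[0] = 1×3 = 3; c[1] = 1×4 + 0×3 = 4; c[2] = 0×4 + 5×3 = 15; c[3] = 5×4 = 20. Result coefficients: [3, 4, 15, 20] → 3 + 4x + 15x^2 + 20x^3

3 + 4x + 15x^2 + 20x^3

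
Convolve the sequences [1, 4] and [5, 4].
y[0] = 1×5 = 5; y[1] = 1×4 + 4×5 = 24; y[2] = 4×4 = 16

[5, 24, 16]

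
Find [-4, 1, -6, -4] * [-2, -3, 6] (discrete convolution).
y[0] = -4×-2 = 8; y[1] = -4×-3 + 1×-2 = 10; y[2] = -4×6 + 1×-3 + -6×-2 = -15; y[3] = 1×6 + -6×-3 + -4×-2 = 32; y[4] = -6×6 + -4×-3 = -24; y[5] = -4×6 = -24

[8, 10, -15, 32, -24, -24]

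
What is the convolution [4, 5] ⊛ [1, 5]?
y[0] = 4×1 = 4; y[1] = 4×5 + 5×1 = 25; y[2] = 5×5 = 25

[4, 25, 25]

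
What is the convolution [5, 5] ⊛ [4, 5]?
y[0] = 5×4 = 20; y[1] = 5×5 + 5×4 = 45; y[2] = 5×5 = 25

[20, 45, 25]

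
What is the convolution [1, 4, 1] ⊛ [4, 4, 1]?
y[0] = 1×4 = 4; y[1] = 1×4 + 4×4 = 20; y[2] = 1×1 + 4×4 + 1×4 = 21; y[3] = 4×1 + 1×4 = 8; y[4] = 1×1 = 1

[4, 20, 21, 8, 1]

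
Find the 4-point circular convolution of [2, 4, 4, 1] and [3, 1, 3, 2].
Use y[k] = Σ_j s[j]·t[(k-j) mod 4]. y[0] = 2×3 + 4×2 + 4×3 + 1×1 = 27; y[1] = 2×1 + 4×3 + 4×2 + 1×3 = 25; y[2] = 2×3 + 4×1 + 4×3 + 1×2 = 24; y[3] = 2×2 + 4×3 + 4×1 + 1×3 = 23. Result: [27, 25, 24, 23]

[27, 25, 24, 23]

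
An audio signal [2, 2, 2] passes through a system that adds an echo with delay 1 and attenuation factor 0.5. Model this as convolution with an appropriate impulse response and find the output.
Direct-path + delayed-attenuated-path model → impulse response h = [1, 0.5] (1 at lag 0, 0.5 at lag 1). Output y[n] = x[n] + 0.5·x[n - 1] (with x[n] = 0 outside 0..2): y[0] = 2 + 0.5×0 = 2; y[1] = 2 + 0.5×2 = 3.0; y[2] = 2 + 0.5×2 = 3.0; y[3] = 0 + 0.5×2 = 1.0. So y = [2, 3.0, 3.0, 1.0]

[2, 3.0, 3.0, 1.0]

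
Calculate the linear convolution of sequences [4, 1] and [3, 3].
y[0] = 4×3 = 12; y[1] = 4×3 + 1×3 = 15; y[2] = 1×3 = 3

[12, 15, 3]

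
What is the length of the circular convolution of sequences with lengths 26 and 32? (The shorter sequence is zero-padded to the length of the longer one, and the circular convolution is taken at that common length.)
Circular convolution (zero-padding the shorter input) has length max(m, n) = max(26, 32) = 32

32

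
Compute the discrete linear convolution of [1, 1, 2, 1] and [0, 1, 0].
y[0] = 1×0 = 0; y[1] = 1×1 + 1×0 = 1; y[2] = 1×0 + 1×1 + 2×0 = 1; y[3] = 1×0 + 2×1 + 1×0 = 2; y[4] = 2×0 + 1×1 = 1; y[5] = 1×0 = 0

[0, 1, 1, 2, 1, 0]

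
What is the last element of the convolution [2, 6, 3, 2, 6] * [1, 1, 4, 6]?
Use y[k] = Σ_i a[i]·b[k-i] at k=7. y[7] = 6×6 = 36

36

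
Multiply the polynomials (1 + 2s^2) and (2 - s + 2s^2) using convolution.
Ascending coefficients: a = [1, 0, 2], b = [2, -1, 2]. c[0] = 1×2 = 2; c[1] = 1×-1 + 0×2 = -1; c[2] = 1×2 + 0×-1 + 2×2 = 6; c[3] = 0×2 + 2×-1 = -2; c[4] = 2×2 = 4. Result coefficients: [2, -1, 6, -2, 4] → 2 - s + 6s^2 - 2s^3 + 4s^4

2 - s + 6s^2 - 2s^3 + 4s^4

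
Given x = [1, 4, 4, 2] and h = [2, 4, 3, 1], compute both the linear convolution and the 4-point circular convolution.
Linear: y_lin[0] = 1×2 = 2; y_lin[1] = 1×4 + 4×2 = 12; y_lin[2] = 1×3 + 4×4 + 4×2 = 27; y_lin[3] = 1×1 + 4×3 + 4×4 + 2×2 = 33; y_lin[4] = 4×1 + 4×3 + 2×4 = 24; y_lin[5] = 4×1 + 2×3 = 10; y_lin[6] = 2×1 = 2 → [2, 12, 27, 33, 24, 10, 2]. Circular (length 4): y[0] = 1×2 + 4×1 + 4×3 + 2×4 = 26; y[1] = 1×4 + 4×2 + 4×1 + 2×3 = 22; y[2] = 1×3 + 4×4 + 4×2 + 2×1 = 29; y[3] = 1×1 + 4×3 + 4×4 + 2×2 = 33 → [26, 22, 29, 33]

Linear: [2, 12, 27, 33, 24, 10, 2], Circular: [26, 22, 29, 33]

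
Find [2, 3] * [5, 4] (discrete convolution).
y[0] = 2×5 = 10; y[1] = 2×4 + 3×5 = 23; y[2] = 3×4 = 12

[10, 23, 12]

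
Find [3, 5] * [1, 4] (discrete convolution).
y[0] = 3×1 = 3; y[1] = 3×4 + 5×1 = 17; y[2] = 5×4 = 20

[3, 17, 20]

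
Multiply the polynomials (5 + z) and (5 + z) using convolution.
Ascending coefficients: a = [5, 1], b = [5, 1]. c[0] = 5×5 = 25; c[1] = 5×1 + 1×5 = 10; c[2] = 1×1 = 1. Result coefficients: [25, 10, 1] → 25 + 10z + z^2

25 + 10z + z^2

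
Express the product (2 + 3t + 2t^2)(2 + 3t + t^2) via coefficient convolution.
Ascending coefficients: a = [2, 3, 2], b = [2, 3, 1]. c[0] = 2×2 = 4; c[1] = 2×3 + 3×2 = 12; c[2] = 2×1 + 3×3 + 2×2 = 15; c[3] = 3×1 + 2×3 = 9; c[4] = 2×1 = 2. Result coefficients: [4, 12, 15, 9, 2] → 4 + 12t + 15t^2 + 9t^3 + 2t^4

4 + 12t + 15t^2 + 9t^3 + 2t^4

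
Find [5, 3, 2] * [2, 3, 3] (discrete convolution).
y[0] = 5×2 = 10; y[1] = 5×3 + 3×2 = 21; y[2] = 5×3 + 3×3 + 2×2 = 28; y[3] = 3×3 + 2×3 = 15; y[4] = 2×3 = 6

[10, 21, 28, 15, 6]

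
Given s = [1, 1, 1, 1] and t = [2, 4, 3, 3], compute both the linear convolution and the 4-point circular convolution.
Linear: y_lin[0] = 1×2 = 2; y_lin[1] = 1×4 + 1×2 = 6; y_lin[2] = 1×3 + 1×4 + 1×2 = 9; y_lin[3] = 1×3 + 1×3 + 1×4 + 1×2 = 12; y_lin[4] = 1×3 + 1×3 + 1×4 = 10; y_lin[5] = 1×3 + 1×3 = 6; y_lin[6] = 1×3 = 3 → [2, 6, 9, 12, 10, 6, 3]. Circular (length 4): y[0] = 1×2 + 1×3 + 1×3 + 1×4 = 12; y[1] = 1×4 + 1×2 + 1×3 + 1×3 = 12; y[2] = 1×3 + 1×4 + 1×2 + 1×3 = 12; y[3] = 1×3 + 1×3 + 1×4 + 1×2 = 12 → [12, 12, 12, 12]

Linear: [2, 6, 9, 12, 10, 6, 3], Circular: [12, 12, 12, 12]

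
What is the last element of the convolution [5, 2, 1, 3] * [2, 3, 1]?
Use y[k] = Σ_i a[i]·b[k-i] at k=5. y[5] = 3×1 = 3

3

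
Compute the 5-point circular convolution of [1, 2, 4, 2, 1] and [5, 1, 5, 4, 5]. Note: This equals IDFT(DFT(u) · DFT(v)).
Either evaluate y[k] = Σ_j u[j]·v[(k-j) mod 5] directly, or use IDFT(DFT(u) · DFT(v)). y[0] = 1×5 + 2×5 + 4×4 + 2×5 + 1×1 = 42; y[1] = 1×1 + 2×5 + 4×5 + 2×4 + 1×5 = 44; y[2] = 1×5 + 2×1 + 4×5 + 2×5 + 1×4 = 41; y[3] = 1×4 + 2×5 + 4×1 + 2×5 + 1×5 = 33; y[4] = 1×5 + 2×4 + 4×5 + 2×1 + 1×5 = 40. Result: [42, 44, 41, 33, 40]

[42, 44, 41, 33, 40]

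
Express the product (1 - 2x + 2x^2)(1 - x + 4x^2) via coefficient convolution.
Ascending coefficients: a = [1, -2, 2], b = [1, -1, 4]. c[0] = 1×1 = 1; c[1] = 1×-1 + -2×1 = -3; c[2] = 1×4 + -2×-1 + 2×1 = 8; c[3] = -2×4 + 2×-1 = -10; c[4] = 2×4 = 8. Result coefficients: [1, -3, 8, -10, 8] → 1 - 3x + 8x^2 - 10x^3 + 8x^4

1 - 3x + 8x^2 - 10x^3 + 8x^4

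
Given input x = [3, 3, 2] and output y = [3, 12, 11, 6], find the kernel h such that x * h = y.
Output length 4 = len(x) + len(h) - 1 ⇒ len(h) = 2. Solve h forward using h[k] = (y[k] - Σ_{i≥1} x[i]·h[k-i]) / x[0]: h[0] = y[0] / x[0] = 3 / 3 = 1; h[1] = (y[1] - 3×1) / x[0] = (12 - 3×1) / 3 = 3. So h = [1, 3]. Forward-check [3, 3, 2] * [1, 3]: y[0] = 3×1 = 3; y[1] = 3×3 + 3×1 = 12; y[2] = 3×3 + 2×1 = 11; y[3] = 2×3 = 6 → [3, 12, 11, 6] ✓

[1, 3]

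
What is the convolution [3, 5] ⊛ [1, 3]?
y[0] = 3×1 = 3; y[1] = 3×3 + 5×1 = 14; y[2] = 5×3 = 15

[3, 14, 15]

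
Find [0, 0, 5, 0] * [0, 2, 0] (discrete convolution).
y[0] = 0×0 = 0; y[1] = 0×2 + 0×0 = 0; y[2] = 0×0 + 0×2 + 5×0 = 0; y[3] = 0×0 + 5×2 + 0×0 = 10; y[4] = 5×0 + 0×2 = 0; y[5] = 0×0 = 0

[0, 0, 0, 10, 0, 0]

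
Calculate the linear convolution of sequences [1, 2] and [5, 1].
y[0] = 1×5 = 5; y[1] = 1×1 + 2×5 = 11; y[2] = 2×1 = 2

[5, 11, 2]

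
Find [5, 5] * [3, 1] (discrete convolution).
y[0] = 5×3 = 15; y[1] = 5×1 + 5×3 = 20; y[2] = 5×1 = 5

[15, 20, 5]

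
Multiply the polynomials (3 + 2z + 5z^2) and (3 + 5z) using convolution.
Ascending coefficients: a = [3, 2, 5], b = [3, 5]. c[0] = 3×3 = 9; c[1] = 3×5 + 2×3 = 21; c[2] = 2×5 + 5×3 = 25; c[3] = 5×5 = 25. Result coefficients: [9, 21, 25, 25] → 9 + 21z + 25z^2 + 25z^3

9 + 21z + 25z^2 + 25z^3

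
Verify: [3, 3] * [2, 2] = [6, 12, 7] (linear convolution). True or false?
Recompute linear convolution of [3, 3] and [2, 2]: y[0] = 3×2 = 6; y[1] = 3×2 + 3×2 = 12; y[2] = 3×2 = 6 → [6, 12, 6]. Compare to given [6, 12, 7]: they differ at index 2: given 7, correct 6, so answer: No

No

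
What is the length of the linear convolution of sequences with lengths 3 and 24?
Linear/full convolution length: m + n - 1 = 3 + 24 - 1 = 26

26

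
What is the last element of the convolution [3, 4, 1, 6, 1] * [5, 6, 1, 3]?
Use y[k] = Σ_i a[i]·b[k-i] at k=7. y[7] = 1×3 = 3

3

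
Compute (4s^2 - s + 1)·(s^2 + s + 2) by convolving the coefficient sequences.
Ascending coefficients: a = [1, -1, 4], b = [2, 1, 1]. c[0] = 1×2 = 2; c[1] = 1×1 + -1×2 = -1; c[2] = 1×1 + -1×1 + 4×2 = 8; c[3] = -1×1 + 4×1 = 3; c[4] = 4×1 = 4. Result coefficients: [2, -1, 8, 3, 4] → 4s^4 + 3s^3 + 8s^2 - s + 2

4s^4 + 3s^3 + 8s^2 - s + 2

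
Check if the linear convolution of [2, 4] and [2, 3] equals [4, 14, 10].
Recompute linear convolution of [2, 4] and [2, 3]: y[0] = 2×2 = 4; y[1] = 2×3 + 4×2 = 14; y[2] = 4×3 = 12 → [4, 14, 12]. Compare to given [4, 14, 10]: they differ at index 2: given 10, correct 12, so answer: No

No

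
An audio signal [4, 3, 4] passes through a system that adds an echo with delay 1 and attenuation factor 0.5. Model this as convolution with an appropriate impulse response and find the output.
Direct-path + delayed-attenuated-path model → impulse response h = [1, 0.5] (1 at lag 0, 0.5 at lag 1). Output y[n] = x[n] + 0.5·x[n - 1] (with x[n] = 0 outside 0..2): y[0] = 4 + 0.5×0 = 4; y[1] = 3 + 0.5×4 = 5.0; y[2] = 4 + 0.5×3 = 5.5; y[3] = 0 + 0.5×4 = 2.0. So y = [4, 5.0, 5.5, 2.0]

[4, 5.0, 5.5, 2.0]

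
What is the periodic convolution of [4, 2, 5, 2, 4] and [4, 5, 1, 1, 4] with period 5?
Use y[k] = Σ_j x[j]·h[(k-j) mod 5]. y[0] = 4×4 + 2×4 + 5×1 + 2×1 + 4×5 = 51; y[1] = 4×5 + 2×4 + 5×4 + 2×1 + 4×1 = 54; y[2] = 4×1 + 2×5 + 5×4 + 2×4 + 4×1 = 46; y[3] = 4×1 + 2×1 + 5×5 + 2×4 + 4×4 = 55; y[4] = 4×4 + 2×1 + 5×1 + 2×5 + 4×4 = 49. Result: [51, 54, 46, 55, 49]

[51, 54, 46, 55, 49]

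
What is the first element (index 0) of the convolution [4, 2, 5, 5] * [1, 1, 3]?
Use y[k] = Σ_i a[i]·b[k-i] at k=0. y[0] = 4×1 = 4

4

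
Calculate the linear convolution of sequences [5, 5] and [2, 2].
y[0] = 5×2 = 10; y[1] = 5×2 + 5×2 = 20; y[2] = 5×2 = 10

[10, 20, 10]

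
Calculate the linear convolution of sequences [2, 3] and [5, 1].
y[0] = 2×5 = 10; y[1] = 2×1 + 3×5 = 17; y[2] = 3×1 = 3

[10, 17, 3]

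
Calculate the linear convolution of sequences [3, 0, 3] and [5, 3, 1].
y[0] = 3×5 = 15; y[1] = 3×3 + 0×5 = 9; y[2] = 3×1 + 0×3 + 3×5 = 18; y[3] = 0×1 + 3×3 = 9; y[4] = 3×1 = 3

[15, 9, 18, 9, 3]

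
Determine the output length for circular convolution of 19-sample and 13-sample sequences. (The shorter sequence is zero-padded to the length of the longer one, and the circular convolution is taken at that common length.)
Circular convolution (zero-padding the shorter input) has length max(m, n) = max(19, 13) = 19

19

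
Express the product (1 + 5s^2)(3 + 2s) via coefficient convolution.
Ascending coefficients: a = [1, 0, 5], b = [3, 2]. c[0] = 1×3 = 3; c[1] = 1×2 + 0×3 = 2; c[2] = 0×2 + 5×3 = 15; c[3] = 5×2 = 10. Result coefficients: [3, 2, 15, 10] → 3 + 2s + 15s^2 + 10s^3

3 + 2s + 15s^2 + 10s^3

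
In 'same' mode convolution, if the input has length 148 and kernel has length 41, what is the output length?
'Same' mode returns an output with the same length as the input: 148

148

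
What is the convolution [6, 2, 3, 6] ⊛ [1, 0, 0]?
y[0] = 6×1 = 6; y[1] = 6×0 + 2×1 = 2; y[2] = 6×0 + 2×0 + 3×1 = 3; y[3] = 2×0 + 3×0 + 6×1 = 6; y[4] = 3×0 + 6×0 = 0; y[5] = 6×0 = 0

[6, 2, 3, 6, 0, 0]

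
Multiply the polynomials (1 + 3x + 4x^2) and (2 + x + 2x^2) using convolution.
Ascending coefficients: a = [1, 3, 4], b = [2, 1, 2]. c[0] = 1×2 = 2; c[1] = 1×1 + 3×2 = 7; c[2] = 1×2 + 3×1 + 4×2 = 13; c[3] = 3×2 + 4×1 = 10; c[4] = 4×2 = 8. Result coefficients: [2, 7, 13, 10, 8] → 2 + 7x + 13x^2 + 10x^3 + 8x^4

2 + 7x + 13x^2 + 10x^3 + 8x^4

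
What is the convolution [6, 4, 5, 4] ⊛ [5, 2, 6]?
y[0] = 6×5 = 30; y[1] = 6×2 + 4×5 = 32; y[2] = 6×6 + 4×2 + 5×5 = 69; y[3] = 4×6 + 5×2 + 4×5 = 54; y[4] = 5×6 + 4×2 = 38; y[5] = 4×6 = 24

[30, 32, 69, 54, 38, 24]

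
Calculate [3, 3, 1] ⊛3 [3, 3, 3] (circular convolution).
Use y[k] = Σ_j x[j]·h[(k-j) mod 3]. y[0] = 3×3 + 3×3 + 1×3 = 21; y[1] = 3×3 + 3×3 + 1×3 = 21; y[2] = 3×3 + 3×3 + 1×3 = 21. Result: [21, 21, 21]

[21, 21, 21]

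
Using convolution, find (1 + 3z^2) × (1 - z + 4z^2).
Ascending coefficients: a = [1, 0, 3], b = [1, -1, 4]. c[0] = 1×1 = 1; c[1] = 1×-1 + 0×1 = -1; c[2] = 1×4 + 0×-1 + 3×1 = 7; c[3] = 0×4 + 3×-1 = -3; c[4] = 3×4 = 12. Result coefficients: [1, -1, 7, -3, 12] → 1 - z + 7z^2 - 3z^3 + 12z^4

1 - z + 7z^2 - 3z^3 + 12z^4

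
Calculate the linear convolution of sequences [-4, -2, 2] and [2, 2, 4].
y[0] = -4×2 = -8; y[1] = -4×2 + -2×2 = -12; y[2] = -4×4 + -2×2 + 2×2 = -16; y[3] = -2×4 + 2×2 = -4; y[4] = 2×4 = 8

[-8, -12, -16, -4, 8]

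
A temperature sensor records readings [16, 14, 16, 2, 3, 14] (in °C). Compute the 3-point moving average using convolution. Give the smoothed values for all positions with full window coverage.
3-point moving average kernel = [1, 1, 1]. Apply in 'valid' mode (full window coverage): avg[0] = (16 + 14 + 16) / 3 = 15.33; avg[1] = (14 + 16 + 2) / 3 = 10.67; avg[2] = (16 + 2 + 3) / 3 = 7.0; avg[3] = (2 + 3 + 14) / 3 = 6.33. Smoothed values: [15.33, 10.67, 7.0, 6.33]

[15.33, 10.67, 7.0, 6.33]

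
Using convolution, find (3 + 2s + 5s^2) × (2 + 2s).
Ascending coefficients: a = [3, 2, 5], b = [2, 2]. c[0] = 3×2 = 6; c[1] = 3×2 + 2×2 = 10; c[2] = 2×2 + 5×2 = 14; c[3] = 5×2 = 10. Result coefficients: [6, 10, 14, 10] → 6 + 10s + 14s^2 + 10s^3

6 + 10s + 14s^2 + 10s^3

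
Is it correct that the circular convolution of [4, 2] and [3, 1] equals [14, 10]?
Recompute circular convolution of [4, 2] and [3, 1]: y[0] = 4×3 + 2×1 = 14; y[1] = 4×1 + 2×3 = 10 → [14, 10]. Given [14, 10] matches, so answer: Yes

Yes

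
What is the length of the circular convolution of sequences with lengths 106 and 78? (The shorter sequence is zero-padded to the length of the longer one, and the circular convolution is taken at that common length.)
Circular convolution (zero-padding the shorter input) has length max(m, n) = max(106, 78) = 106

106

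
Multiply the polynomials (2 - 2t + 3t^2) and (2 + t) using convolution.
Ascending coefficients: a = [2, -2, 3], b = [2, 1]. c[0] = 2×2 = 4; c[1] = 2×1 + -2×2 = -2; c[2] = -2×1 + 3×2 = 4; c[3] = 3×1 = 3. Result coefficients: [4, -2, 4, 3] → 4 - 2t + 4t^2 + 3t^3

4 - 2t + 4t^2 + 3t^3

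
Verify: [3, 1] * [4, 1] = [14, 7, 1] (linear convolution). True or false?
Recompute linear convolution of [3, 1] and [4, 1]: y[0] = 3×4 = 12; y[1] = 3×1 + 1×4 = 7; y[2] = 1×1 = 1 → [12, 7, 1]. Compare to given [14, 7, 1]: they differ at index 0: given 14, correct 12, so answer: No

No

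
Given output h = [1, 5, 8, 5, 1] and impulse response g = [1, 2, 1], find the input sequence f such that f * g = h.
Deconvolve h=[1, 5, 8, 5, 1] by g=[1, 2, 1]. Since g[0]=1, solve forward: f[0] = h[0] / 1 = 1; f[1] = (h[1] - 1×2) / 1 = 3; f[2] = (h[2] - 3×2 - 1×1) / 1 = 1. So f = [1, 3, 1]. Check by forward convolution: h[0] = 1×1 = 1; h[1] = 1×2 + 3×1 = 5; h[2] = 1×1 + 3×2 + 1×1 = 8; h[3] = 3×1 + 1×2 = 5; h[4] = 1×1 = 1

[1, 3, 1]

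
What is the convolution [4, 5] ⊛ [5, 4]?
y[0] = 4×5 = 20; y[1] = 4×4 + 5×5 = 41; y[2] = 5×4 = 20

[20, 41, 20]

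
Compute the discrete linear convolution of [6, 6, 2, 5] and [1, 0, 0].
y[0] = 6×1 = 6; y[1] = 6×0 + 6×1 = 6; y[2] = 6×0 + 6×0 + 2×1 = 2; y[3] = 6×0 + 2×0 + 5×1 = 5; y[4] = 2×0 + 5×0 = 0; y[5] = 5×0 = 0

[6, 6, 2, 5, 0, 0]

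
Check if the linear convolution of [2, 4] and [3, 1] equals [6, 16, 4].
Recompute linear convolution of [2, 4] and [3, 1]: y[0] = 2×3 = 6; y[1] = 2×1 + 4×3 = 14; y[2] = 4×1 = 4 → [6, 14, 4]. Compare to given [6, 16, 4]: they differ at index 1: given 16, correct 14, so answer: No

No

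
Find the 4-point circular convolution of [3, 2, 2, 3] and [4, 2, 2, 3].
Use y[k] = Σ_j a[j]·b[(k-j) mod 4]. y[0] = 3×4 + 2×3 + 2×2 + 3×2 = 28; y[1] = 3×2 + 2×4 + 2×3 + 3×2 = 26; y[2] = 3×2 + 2×2 + 2×4 + 3×3 = 27; y[3] = 3×3 + 2×2 + 2×2 + 3×4 = 29. Result: [28, 26, 27, 29]

[28, 26, 27, 29]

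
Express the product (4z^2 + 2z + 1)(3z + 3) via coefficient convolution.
Ascending coefficients: a = [1, 2, 4], b = [3, 3]. c[0] = 1×3 = 3; c[1] = 1×3 + 2×3 = 9; c[2] = 2×3 + 4×3 = 18; c[3] = 4×3 = 12. Result coefficients: [3, 9, 18, 12] → 12z^3 + 18z^2 + 9z + 3

12z^3 + 18z^2 + 9z + 3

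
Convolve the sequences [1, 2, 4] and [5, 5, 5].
y[0] = 1×5 = 5; y[1] = 1×5 + 2×5 = 15; y[2] = 1×5 + 2×5 + 4×5 = 35; y[3] = 2×5 + 4×5 = 30; y[4] = 4×5 = 20

[5, 15, 35, 30, 20]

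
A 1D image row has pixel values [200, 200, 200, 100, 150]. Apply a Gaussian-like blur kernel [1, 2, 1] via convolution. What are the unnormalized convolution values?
Convolve image row [200, 200, 200, 100, 150] with kernel [1, 2, 1]: y[0] = 200×1 = 200; y[1] = 200×2 + 200×1 = 600; y[2] = 200×1 + 200×2 + 200×1 = 800; y[3] = 200×1 + 200×2 + 100×1 = 700; y[4] = 200×1 + 100×2 + 150×1 = 550; y[5] = 100×1 + 150×2 = 400; y[6] = 150×1 = 150 → [200, 600, 800, 700, 550, 400, 150]. Normalization factor = sum(kernel) = 4.

[200, 600, 800, 700, 550, 400, 150]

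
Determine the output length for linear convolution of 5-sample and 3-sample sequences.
Linear/full convolution length: m + n - 1 = 5 + 3 - 1 = 7

7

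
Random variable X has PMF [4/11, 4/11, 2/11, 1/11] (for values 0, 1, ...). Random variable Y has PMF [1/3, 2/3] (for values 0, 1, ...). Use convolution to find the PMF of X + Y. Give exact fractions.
P(X+Y=k) = Σ_i P(X=i)·P(Y=k-i) — a convolution of [4/11, 4/11, 2/11, 1/11] and [1/3, 2/3]. P(X+Y=0) = (4/11)×(1/3) = 4/33; P(X+Y=1) = (4/11)×(2/3) + (4/11)×(1/3) = 8/33 + 4/33 = 4/11; P(X+Y=2) = (4/11)×(2/3) + (2/11)×(1/3) = 8/33 + 2/33 = 10/33; P(X+Y=3) = (2/11)×(2/3) + (1/11)×(1/3) = 4/33 + 1/33 = 5/33; P(X+Y=4) = (1/11)×(2/3) = 2/33. PMF: [4/33, 4/11, 10/33, 5/33, 2/33] (sums to 1 ✓)

[4/33, 4/11, 10/33, 5/33, 2/33]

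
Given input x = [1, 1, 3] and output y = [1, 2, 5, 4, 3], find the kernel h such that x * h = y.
Output length 5 = len(x) + len(h) - 1 ⇒ len(h) = 3. Solve h forward using h[k] = (y[k] - Σ_{i≥1} x[i]·h[k-i]) / x[0]: h[0] = y[0] / x[0] = 1 / 1 = 1; h[1] = (y[1] - 1×1) / x[0] = (2 - 1×1) / 1 = 1; h[2] = (y[2] - 1×1 - 3×1) / x[0] = (5 - 1×1 - 3×1) / 1 = 1. So h = [1, 1, 1]. Forward-check [1, 1, 3] * [1, 1, 1]: y[0] = 1×1 = 1; y[1] = 1×1 + 1×1 = 2; y[2] = 1×1 + 1×1 + 3×1 = 5; y[3] = 1×1 + 3×1 = 4; y[4] = 3×1 = 3 → [1, 2, 5, 4, 3] ✓

[1, 1, 1]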